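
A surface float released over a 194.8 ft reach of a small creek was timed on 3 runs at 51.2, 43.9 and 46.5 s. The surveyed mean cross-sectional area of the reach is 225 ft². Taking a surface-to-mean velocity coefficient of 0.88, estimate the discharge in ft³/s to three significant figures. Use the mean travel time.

t̄ = (51.2 + 43.9 + 46.5) / 3 = 47.2 s
v_surface = L / t̄ = 194.8 / 47.2 = 4.127 ft/s
v_mean = 0.88 × 4.127 = 3.632 ft/s
Q = A × v_mean = 225 × 3.632 = 817.2 ft³/s

817 ft³/s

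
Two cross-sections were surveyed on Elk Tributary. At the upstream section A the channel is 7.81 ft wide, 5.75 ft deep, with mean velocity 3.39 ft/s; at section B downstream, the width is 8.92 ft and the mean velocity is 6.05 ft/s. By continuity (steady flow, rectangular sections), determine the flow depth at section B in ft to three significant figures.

2.82 ft

Q = A₁V₁ = (7.81×5.75) × 3.39 = 152.2 ft³/s
d₂ = Q/(b₂ V₂) = 152.2/(8.92×6.05) = 2.821 ft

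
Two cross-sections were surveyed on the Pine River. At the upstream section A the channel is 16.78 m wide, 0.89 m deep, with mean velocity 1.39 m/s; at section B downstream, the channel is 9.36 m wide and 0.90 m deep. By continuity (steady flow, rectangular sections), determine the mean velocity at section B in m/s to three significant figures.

2.46 m/s

Q = A₁V₁ = (16.78×0.89) × 1.39 = 20.76 m³/s
A₂ = 9.36 × 0.90 = 8.424 m²
V₂ = Q/A₂ = 20.76/8.424 = 2.464 m/s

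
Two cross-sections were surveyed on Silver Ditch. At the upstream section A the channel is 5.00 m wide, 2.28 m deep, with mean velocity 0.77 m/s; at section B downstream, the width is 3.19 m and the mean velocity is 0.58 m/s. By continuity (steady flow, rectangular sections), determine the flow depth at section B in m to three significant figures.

4.74 m

Q = A₁V₁ = (5.00×2.28) × 0.77 = 8.778 m³/s
d₂ = Q/(b₂ V₂) = 8.778/(3.19×0.58) = 4.744 m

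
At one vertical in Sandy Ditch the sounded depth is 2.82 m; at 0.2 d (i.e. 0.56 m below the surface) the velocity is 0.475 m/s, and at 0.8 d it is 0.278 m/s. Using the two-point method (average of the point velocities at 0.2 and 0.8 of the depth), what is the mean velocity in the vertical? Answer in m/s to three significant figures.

v̄ = (0.475 + 0.278) / 2 = 0.3765 m/s

0.377 m/s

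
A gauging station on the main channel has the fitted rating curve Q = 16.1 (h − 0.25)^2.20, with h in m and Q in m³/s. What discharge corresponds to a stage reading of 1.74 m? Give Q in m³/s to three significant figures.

38.7 m³/s

Q = 16.1 × (1.74 − 0.25)^2.20 = 16.1 × 1.49^2.20 = 38.71 m³/s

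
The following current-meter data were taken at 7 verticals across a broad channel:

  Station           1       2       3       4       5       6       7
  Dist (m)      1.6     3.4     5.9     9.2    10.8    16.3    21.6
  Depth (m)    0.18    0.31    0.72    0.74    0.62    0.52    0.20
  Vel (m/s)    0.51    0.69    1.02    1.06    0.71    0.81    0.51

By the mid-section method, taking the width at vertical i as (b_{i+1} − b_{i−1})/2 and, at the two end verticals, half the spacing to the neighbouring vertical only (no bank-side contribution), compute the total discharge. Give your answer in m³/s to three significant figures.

w_1 = (3.4 − 1.6)/2 = 0.9 m; q_1 = 0.51 × 0.18 × 0.9 = 0.08262 m³/s
w_2 = (5.9 − 1.6)/2 = 2.15 m; q_2 = 0.69 × 0.31 × 2.15 = 0.4599 m³/s
w_3 = (9.2 − 3.4)/2 = 2.9 m; q_3 = 1.02 × 0.72 × 2.9 = 2.130 m³/s
w_4 = (10.8 − 5.9)/2 = 2.45 m; q_4 = 1.06 × 0.74 × 2.45 = 1.922 m³/s
w_5 = (16.3 − 9.2)/2 = 3.55 m; q_5 = 0.71 × 0.62 × 3.55 = 1.563 m³/s
w_6 = (21.6 − 10.8)/2 = 5.4 m; q_6 = 0.81 × 0.52 × 5.4 = 2.274 m³/s
w_7 = (21.6 − 16.3)/2 = 2.65 m; q_7 = 0.51 × 0.20 × 2.65 = 0.2703 m³/s
Q = Σ qᵢ = 8.702 m³/s

8.70 m³/s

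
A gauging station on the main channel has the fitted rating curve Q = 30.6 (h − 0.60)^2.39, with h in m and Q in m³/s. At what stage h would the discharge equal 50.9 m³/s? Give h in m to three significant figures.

1.84 m

h − h₀ = (Q/C)^(1/b) = (50.9/30.6)^(1/2.39) = 1.237 m
h = 0.60 + 1.237 = 1.837 m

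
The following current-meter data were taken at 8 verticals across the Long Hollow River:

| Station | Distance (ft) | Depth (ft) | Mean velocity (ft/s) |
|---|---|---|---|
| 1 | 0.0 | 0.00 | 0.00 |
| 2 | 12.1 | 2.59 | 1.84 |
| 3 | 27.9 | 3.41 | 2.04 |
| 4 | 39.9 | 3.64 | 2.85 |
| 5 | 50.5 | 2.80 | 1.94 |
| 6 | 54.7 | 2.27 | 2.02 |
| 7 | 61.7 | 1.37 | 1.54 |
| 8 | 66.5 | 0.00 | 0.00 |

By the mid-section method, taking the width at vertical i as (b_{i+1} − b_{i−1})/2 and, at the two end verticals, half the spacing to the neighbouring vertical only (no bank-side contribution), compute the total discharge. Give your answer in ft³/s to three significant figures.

w_2 = (27.9 − 0.0)/2 = 13.95 ft; q_2 = 1.84 × 2.59 × 13.95 = 66.48 ft³/s
w_3 = (39.9 − 12.1)/2 = 13.9 ft; q_3 = 2.04 × 3.41 × 13.9 = 96.69 ft³/s
w_4 = (50.5 − 27.9)/2 = 11.3 ft; q_4 = 2.85 × 3.64 × 11.3 = 117.2 ft³/s
w_5 = (54.7 − 39.9)/2 = 7.4 ft; q_5 = 1.94 × 2.80 × 7.4 = 40.20 ft³/s
w_6 = (61.7 − 50.5)/2 = 5.6 ft; q_6 = 2.02 × 2.27 × 5.6 = 25.68 ft³/s
w_7 = (66.5 − 54.7)/2 = 5.9 ft; q_7 = 1.54 × 1.37 × 5.9 = 12.45 ft³/s
Stations 1, 8 contribute zero (depth or velocity is 0).
Q = Σ qᵢ = 358.7 ft³/s

359 ft³/s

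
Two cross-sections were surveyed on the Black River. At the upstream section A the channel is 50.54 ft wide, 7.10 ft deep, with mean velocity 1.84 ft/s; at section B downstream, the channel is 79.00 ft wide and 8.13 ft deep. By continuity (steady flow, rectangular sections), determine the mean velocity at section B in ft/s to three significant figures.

Q = A₁V₁ = (50.54×7.10) × 1.84 = 660.3 ft³/s
A₂ = 79.00 × 8.13 = 642.3 ft²
V₂ = Q/A₂ = 660.3/642.3 = 1.028 ft/s

1.03 ft/s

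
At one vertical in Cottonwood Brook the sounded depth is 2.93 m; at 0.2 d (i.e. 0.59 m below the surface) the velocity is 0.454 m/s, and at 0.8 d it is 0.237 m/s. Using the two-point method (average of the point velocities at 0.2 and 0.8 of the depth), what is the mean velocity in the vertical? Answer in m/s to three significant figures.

v̄ = (0.454 + 0.237) / 2 = 0.3455 m/s

0.346 m/s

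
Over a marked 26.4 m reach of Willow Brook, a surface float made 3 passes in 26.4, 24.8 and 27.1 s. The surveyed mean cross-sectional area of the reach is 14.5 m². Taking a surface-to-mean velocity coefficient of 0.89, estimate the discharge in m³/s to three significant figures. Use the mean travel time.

13.1 m³/s

t̄ = (26.4 + 24.8 + 27.1) / 3 = 26.1 s
v_surface = L / t̄ = 26.4 / 26.1 = 1.011 m/s
v_mean = 0.89 × 1.011 = 0.9002 m/s
Q = A × v_mean = 14.5 × 0.9002 = 13.05 m³/s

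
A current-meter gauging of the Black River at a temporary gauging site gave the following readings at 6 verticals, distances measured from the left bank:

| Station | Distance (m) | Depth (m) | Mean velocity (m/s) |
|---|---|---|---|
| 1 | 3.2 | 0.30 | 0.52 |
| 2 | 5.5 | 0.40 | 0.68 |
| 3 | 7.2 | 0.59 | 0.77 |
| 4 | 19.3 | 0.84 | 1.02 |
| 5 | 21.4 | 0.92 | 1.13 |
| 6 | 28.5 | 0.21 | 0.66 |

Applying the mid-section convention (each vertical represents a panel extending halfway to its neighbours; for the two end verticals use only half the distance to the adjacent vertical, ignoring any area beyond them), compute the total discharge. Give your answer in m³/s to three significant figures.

15.2 m³/s

w_1 = (5.5 − 3.2)/2 = 1.15 m; q_1 = 0.52 × 0.30 × 1.15 = 0.1794 m³/s
w_2 = (7.2 − 3.2)/2 = 2 m; q_2 = 0.68 × 0.40 × 2 = 0.5440 m³/s
w_3 = (19.3 − 5.5)/2 = 6.9 m; q_3 = 0.77 × 0.59 × 6.9 = 3.135 m³/s
w_4 = (21.4 − 7.2)/2 = 7.1 m; q_4 = 1.02 × 0.84 × 7.1 = 6.083 m³/s
w_5 = (28.5 − 19.3)/2 = 4.6 m; q_5 = 1.13 × 0.92 × 4.6 = 4.782 m³/s
w_6 = (28.5 − 21.4)/2 = 3.55 m; q_6 = 0.66 × 0.21 × 3.55 = 0.4920 m³/s
Q = Σ qᵢ = 15.22 m³/s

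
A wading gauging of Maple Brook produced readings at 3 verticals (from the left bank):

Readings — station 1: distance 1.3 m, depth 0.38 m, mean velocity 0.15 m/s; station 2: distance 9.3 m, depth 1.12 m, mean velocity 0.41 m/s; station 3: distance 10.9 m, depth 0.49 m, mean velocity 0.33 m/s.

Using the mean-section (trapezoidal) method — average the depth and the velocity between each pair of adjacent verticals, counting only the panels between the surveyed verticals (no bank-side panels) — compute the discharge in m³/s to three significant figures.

2.16 m³/s

Panel 1-2: Δb = 8 m, d̄ = (0.38+1.12)/2 = 0.75, v̄ = (0.15+0.41)/2 = 0.28 → q = 8×0.75×0.28 = 1.680 m³/s
Panel 2-3: Δb = 1.6 m, d̄ = (1.12+0.49)/2 = 0.805, v̄ = (0.41+0.33)/2 = 0.37 → q = 1.6×0.805×0.37 = 0.4766 m³/s
Q = Σ q = 2.157 m³/s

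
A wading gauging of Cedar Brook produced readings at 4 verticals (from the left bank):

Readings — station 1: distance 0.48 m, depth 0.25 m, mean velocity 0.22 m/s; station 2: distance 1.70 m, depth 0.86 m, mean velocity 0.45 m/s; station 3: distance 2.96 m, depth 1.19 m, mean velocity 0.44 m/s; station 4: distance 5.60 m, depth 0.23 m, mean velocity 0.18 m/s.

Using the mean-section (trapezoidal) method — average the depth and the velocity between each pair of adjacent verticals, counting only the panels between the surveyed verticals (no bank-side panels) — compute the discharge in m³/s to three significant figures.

Panel 1-2: Δb = 1.22 m, d̄ = (0.25+0.86)/2 = 0.555, v̄ = (0.22+0.45)/2 = 0.335 → q = 1.22×0.555×0.335 = 0.2268 m³/s
Panel 2-3: Δb = 1.26 m, d̄ = (0.86+1.19)/2 = 1.025, v̄ = (0.45+0.44)/2 = 0.445 → q = 1.26×1.025×0.445 = 0.5747 m³/s
Panel 3-4: Δb = 2.64 m, d̄ = (1.19+0.23)/2 = 0.71, v̄ = (0.44+0.18)/2 = 0.31 → q = 2.64×0.71×0.31 = 0.5811 m³/s
Q = Σ q = 1.383 m³/s

1.38 m³/s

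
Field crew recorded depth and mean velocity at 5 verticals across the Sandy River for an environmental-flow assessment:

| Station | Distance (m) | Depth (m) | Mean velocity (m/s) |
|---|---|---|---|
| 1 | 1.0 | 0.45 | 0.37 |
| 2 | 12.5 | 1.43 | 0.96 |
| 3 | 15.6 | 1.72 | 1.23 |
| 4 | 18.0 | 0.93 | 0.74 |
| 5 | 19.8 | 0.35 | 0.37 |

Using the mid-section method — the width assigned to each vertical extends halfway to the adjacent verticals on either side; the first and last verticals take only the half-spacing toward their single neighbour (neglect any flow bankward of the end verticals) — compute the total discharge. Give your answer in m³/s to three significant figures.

w_1 = (12.5 − 1.0)/2 = 5.75 m; q_1 = 0.37 × 0.45 × 5.75 = 0.9574 m³/s
w_2 = (15.6 − 1.0)/2 = 7.3 m; q_2 = 0.96 × 1.43 × 7.3 = 10.02 m³/s
w_3 = (18.0 − 12.5)/2 = 2.75 m; q_3 = 1.23 × 1.72 × 2.75 = 5.818 m³/s
w_4 = (19.8 − 15.6)/2 = 2.1 m; q_4 = 0.74 × 0.93 × 2.1 = 1.445 m³/s
w_5 = (19.8 − 18.0)/2 = 0.9 m; q_5 = 0.37 × 0.35 × 0.9 = 0.1166 m³/s
Q = Σ qᵢ = 18.36 m³/s

18.4 m³/s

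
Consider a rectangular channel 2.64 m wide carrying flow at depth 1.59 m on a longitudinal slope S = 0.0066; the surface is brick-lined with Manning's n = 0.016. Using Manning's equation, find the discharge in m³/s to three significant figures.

17.1 m³/s

A = b·y = 2.64 × 1.59 = 4.198 m²
P = b + 2y = 2.64 + 2×1.59 = 5.820 m
R = A/P = 4.198/5.820 = 0.7212 m
Q = (1/n)·A·R^(2/3)·S^(1/2) = (1/0.016) × 4.198 × 0.7212^(2/3) × 0.0066^(1/2) = 17.14 m³/s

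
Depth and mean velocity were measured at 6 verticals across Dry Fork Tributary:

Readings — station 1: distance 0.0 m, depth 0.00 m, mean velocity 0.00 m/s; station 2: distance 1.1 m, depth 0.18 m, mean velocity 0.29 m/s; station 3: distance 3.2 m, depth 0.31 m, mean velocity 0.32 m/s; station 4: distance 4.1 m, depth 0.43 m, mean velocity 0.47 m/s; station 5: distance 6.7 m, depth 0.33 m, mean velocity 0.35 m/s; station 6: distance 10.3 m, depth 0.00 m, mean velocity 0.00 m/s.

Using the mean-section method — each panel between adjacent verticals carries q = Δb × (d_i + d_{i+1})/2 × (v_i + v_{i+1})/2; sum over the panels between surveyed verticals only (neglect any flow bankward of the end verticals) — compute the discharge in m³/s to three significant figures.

Panel 1-2: Δb = 1.1 m, d̄ = (0.00+0.18)/2 = 0.09, v̄ = (0.00+0.29)/2 = 0.145 → q = 1.1×0.09×0.145 = 0.01436 m³/s
Panel 2-3: Δb = 2.1 m, d̄ = (0.18+0.31)/2 = 0.245, v̄ = (0.29+0.32)/2 = 0.305 → q = 2.1×0.245×0.305 = 0.1569 m³/s
Panel 3-4: Δb = 0.9 m, d̄ = (0.31+0.43)/2 = 0.37, v̄ = (0.32+0.47)/2 = 0.395 → q = 0.9×0.37×0.395 = 0.1315 m³/s
Panel 4-5: Δb = 2.6 m, d̄ = (0.43+0.33)/2 = 0.38, v̄ = (0.47+0.35)/2 = 0.41 → q = 2.6×0.38×0.41 = 0.4051 m³/s
Panel 5-6: Δb = 3.6 m, d̄ = (0.33+0.00)/2 = 0.165, v̄ = (0.35+0.00)/2 = 0.175 → q = 3.6×0.165×0.175 = 0.1040 m³/s
Q = Σ q = 0.8118 m³/s

0.812 m³/s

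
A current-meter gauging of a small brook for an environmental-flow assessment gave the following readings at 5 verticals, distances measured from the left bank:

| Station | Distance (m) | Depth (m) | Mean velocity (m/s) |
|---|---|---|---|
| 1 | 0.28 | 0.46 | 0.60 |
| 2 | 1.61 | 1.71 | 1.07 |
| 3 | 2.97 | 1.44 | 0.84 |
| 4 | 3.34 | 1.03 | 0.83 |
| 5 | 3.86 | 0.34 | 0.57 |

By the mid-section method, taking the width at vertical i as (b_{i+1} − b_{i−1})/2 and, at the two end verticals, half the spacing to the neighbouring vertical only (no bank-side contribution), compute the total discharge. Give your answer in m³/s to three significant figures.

4.12 m³/s

w_1 = (1.61 − 0.28)/2 = 0.665 m; q_1 = 0.60 × 0.46 × 0.665 = 0.1835 m³/s
w_2 = (2.97 − 0.28)/2 = 1.345 m; q_2 = 1.07 × 1.71 × 1.345 = 2.461 m³/s
w_3 = (3.34 − 1.61)/2 = 0.865 m; q_3 = 0.84 × 1.44 × 0.865 = 1.046 m³/s
w_4 = (3.86 − 2.97)/2 = 0.445 m; q_4 = 0.83 × 1.03 × 0.445 = 0.3804 m³/s
w_5 = (3.86 − 3.34)/2 = 0.26 m; q_5 = 0.57 × 0.34 × 0.26 = 0.05039 m³/s
Q = Σ qᵢ = 4.122 m³/s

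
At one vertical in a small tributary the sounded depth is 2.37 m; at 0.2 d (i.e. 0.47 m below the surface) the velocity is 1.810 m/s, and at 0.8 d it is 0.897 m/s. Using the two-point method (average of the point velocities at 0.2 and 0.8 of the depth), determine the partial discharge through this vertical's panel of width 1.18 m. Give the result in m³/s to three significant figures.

v̄ = (1.810 + 0.897) / 2 = 1.354 m/s
q = v̄ × d × w = 1.354 × 2.37 × 1.18 = 3.785 m³/s

3.79 m³/s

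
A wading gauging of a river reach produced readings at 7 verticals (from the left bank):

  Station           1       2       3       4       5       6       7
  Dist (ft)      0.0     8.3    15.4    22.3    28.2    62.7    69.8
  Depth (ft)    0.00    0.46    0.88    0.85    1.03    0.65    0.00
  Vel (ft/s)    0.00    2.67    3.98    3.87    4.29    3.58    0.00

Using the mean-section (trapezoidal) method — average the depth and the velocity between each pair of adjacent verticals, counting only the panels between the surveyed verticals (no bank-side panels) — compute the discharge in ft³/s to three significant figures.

183 ft³/s

Panel 1-2: Δb = 8.3 ft, d̄ = (0.00+0.46)/2 = 0.23, v̄ = (0.00+2.67)/2 = 1.335 → q = 8.3×0.23×1.335 = 2.549 ft³/s
Panel 2-3: Δb = 7.1 ft, d̄ = (0.46+0.88)/2 = 0.67, v̄ = (2.67+3.98)/2 = 3.325 → q = 7.1×0.67×3.325 = 15.82 ft³/s
Panel 3-4: Δb = 6.9 ft, d̄ = (0.88+0.85)/2 = 0.865, v̄ = (3.98+3.87)/2 = 3.925 → q = 6.9×0.865×3.925 = 23.43 ft³/s
Panel 4-5: Δb = 5.9 ft, d̄ = (0.85+1.03)/2 = 0.94, v̄ = (3.87+4.29)/2 = 4.08 → q = 5.9×0.94×4.08 = 22.63 ft³/s
Panel 5-6: Δb = 34.5 ft, d̄ = (1.03+0.65)/2 = 0.84, v̄ = (4.29+3.58)/2 = 3.935 → q = 34.5×0.84×3.935 = 114.0 ft³/s
Panel 6-7: Δb = 7.1 ft, d̄ = (0.65+0.00)/2 = 0.325, v̄ = (3.58+0.00)/2 = 1.79 → q = 7.1×0.325×1.79 = 4.130 ft³/s
Q = Σ q = 182.6 ft³/s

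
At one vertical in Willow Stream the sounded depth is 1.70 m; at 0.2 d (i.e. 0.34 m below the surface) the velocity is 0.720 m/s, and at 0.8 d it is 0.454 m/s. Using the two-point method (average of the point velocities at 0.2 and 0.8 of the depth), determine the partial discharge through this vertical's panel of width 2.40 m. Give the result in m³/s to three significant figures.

2.39 m³/s

v̄ = (0.720 + 0.454) / 2 = 0.5870 m/s
q = v̄ × d × w = 0.5870 × 1.70 × 2.40 = 2.395 m³/s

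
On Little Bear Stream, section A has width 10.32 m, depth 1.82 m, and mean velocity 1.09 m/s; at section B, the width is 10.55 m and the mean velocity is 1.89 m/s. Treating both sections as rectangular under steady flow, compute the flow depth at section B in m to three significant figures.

1.03 m

Q = A₁V₁ = (10.32×1.82) × 1.09 = 20.47 m³/s
d₂ = Q/(b₂ V₂) = 20.47/(10.55×1.89) = 1.027 m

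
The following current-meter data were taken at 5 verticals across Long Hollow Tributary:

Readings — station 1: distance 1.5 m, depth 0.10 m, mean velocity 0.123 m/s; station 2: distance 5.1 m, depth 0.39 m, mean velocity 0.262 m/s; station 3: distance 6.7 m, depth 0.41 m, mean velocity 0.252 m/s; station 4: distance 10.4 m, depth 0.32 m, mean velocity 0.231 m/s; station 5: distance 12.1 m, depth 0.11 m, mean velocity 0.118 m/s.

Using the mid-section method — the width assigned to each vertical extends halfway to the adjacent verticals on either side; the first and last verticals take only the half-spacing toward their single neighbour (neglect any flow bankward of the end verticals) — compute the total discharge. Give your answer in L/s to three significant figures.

w_1 = (5.1 − 1.5)/2 = 1.8 m; q_1 = 0.123 × 0.10 × 1.8 = 0.02214 m³/s
w_2 = (6.7 − 1.5)/2 = 2.6 m; q_2 = 0.262 × 0.39 × 2.6 = 0.2657 m³/s
w_3 = (10.4 − 5.1)/2 = 2.65 m; q_3 = 0.252 × 0.41 × 2.65 = 0.2738 m³/s
w_4 = (12.1 − 6.7)/2 = 2.7 m; q_4 = 0.231 × 0.32 × 2.7 = 0.1996 m³/s
w_5 = (12.1 − 10.4)/2 = 0.85 m; q_5 = 0.118 × 0.11 × 0.85 = 0.01103 m³/s
Q = Σ qᵢ = 0.7722 m³/s
= 0.7722 × 1000 = 772.2 L/s

772 L/s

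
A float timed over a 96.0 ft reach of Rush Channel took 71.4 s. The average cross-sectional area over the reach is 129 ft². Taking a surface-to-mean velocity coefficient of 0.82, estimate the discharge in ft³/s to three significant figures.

v_surface = L / t̄ = 96.0 / 71.4 = 1.345 ft/s
v_mean = 0.82 × 1.345 = 1.103 ft/s
Q = A × v_mean = 129 × 1.103 = 142.2 ft³/s

142 ft³/s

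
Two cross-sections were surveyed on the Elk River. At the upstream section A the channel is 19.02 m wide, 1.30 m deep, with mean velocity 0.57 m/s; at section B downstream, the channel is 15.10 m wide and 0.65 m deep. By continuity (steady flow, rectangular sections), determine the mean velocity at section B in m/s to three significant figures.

1.44 m/s

Q = A₁V₁ = (19.02×1.30) × 0.57 = 14.09 m³/s
A₂ = 15.10 × 0.65 = 9.815 m²
V₂ = Q/A₂ = 14.09/9.815 = 1.436 m/s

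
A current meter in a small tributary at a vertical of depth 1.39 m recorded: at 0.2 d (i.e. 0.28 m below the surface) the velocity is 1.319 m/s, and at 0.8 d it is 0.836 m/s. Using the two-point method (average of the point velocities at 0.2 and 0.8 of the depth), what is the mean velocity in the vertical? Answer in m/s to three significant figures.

1.08 m/s

v̄ = (1.319 + 0.836) / 2 = 1.078 m/s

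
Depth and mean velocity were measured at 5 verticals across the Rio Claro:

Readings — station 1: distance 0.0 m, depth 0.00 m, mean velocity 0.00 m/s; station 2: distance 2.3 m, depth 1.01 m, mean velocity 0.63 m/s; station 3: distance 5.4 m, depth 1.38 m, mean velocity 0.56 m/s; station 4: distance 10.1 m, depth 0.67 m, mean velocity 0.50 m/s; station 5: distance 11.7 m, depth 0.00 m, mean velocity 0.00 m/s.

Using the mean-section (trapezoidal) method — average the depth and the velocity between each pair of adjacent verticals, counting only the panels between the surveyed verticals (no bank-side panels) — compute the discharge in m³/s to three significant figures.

5.26 m³/s

Panel 1-2: Δb = 2.3 m, d̄ = (0.00+1.01)/2 = 0.505, v̄ = (0.00+0.63)/2 = 0.315 → q = 2.3×0.505×0.315 = 0.3659 m³/s
Panel 2-3: Δb = 3.1 m, d̄ = (1.01+1.38)/2 = 1.195, v̄ = (0.63+0.56)/2 = 0.595 → q = 3.1×1.195×0.595 = 2.204 m³/s
Panel 3-4: Δb = 4.7 m, d̄ = (1.38+0.67)/2 = 1.025, v̄ = (0.56+0.50)/2 = 0.53 → q = 4.7×1.025×0.53 = 2.553 m³/s
Panel 4-5: Δb = 1.6 m, d̄ = (0.67+0.00)/2 = 0.335, v̄ = (0.50+0.00)/2 = 0.25 → q = 1.6×0.335×0.25 = 0.1340 m³/s
Q = Σ q = 5.257 m³/s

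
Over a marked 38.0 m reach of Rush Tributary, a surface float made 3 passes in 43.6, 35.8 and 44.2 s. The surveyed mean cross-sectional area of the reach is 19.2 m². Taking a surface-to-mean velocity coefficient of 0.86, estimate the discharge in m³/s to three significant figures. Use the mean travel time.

t̄ = (43.6 + 35.8 + 44.2) / 3 = 41.2 s
v_surface = L / t̄ = 38.0 / 41.2 = 0.9223 m/s
v_mean = 0.86 × 0.9223 = 0.7932 m/s
Q = A × v_mean = 19.2 × 0.7932 = 15.23 m³/s

15.2 m³/s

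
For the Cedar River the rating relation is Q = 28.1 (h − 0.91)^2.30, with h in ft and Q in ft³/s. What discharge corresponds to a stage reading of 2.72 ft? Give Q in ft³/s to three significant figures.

110 ft³/s

Q = 28.1 × (2.72 − 0.91)^2.30 = 28.1 × 1.81^2.30 = 110.0 ft³/s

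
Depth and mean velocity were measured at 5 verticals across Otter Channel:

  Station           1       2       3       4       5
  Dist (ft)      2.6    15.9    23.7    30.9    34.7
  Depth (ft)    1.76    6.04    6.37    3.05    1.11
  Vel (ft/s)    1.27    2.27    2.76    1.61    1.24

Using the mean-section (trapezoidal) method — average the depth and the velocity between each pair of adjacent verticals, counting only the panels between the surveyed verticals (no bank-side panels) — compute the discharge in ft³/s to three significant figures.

Panel 1-2: Δb = 13.3 ft, d̄ = (1.76+6.04)/2 = 3.9, v̄ = (1.27+2.27)/2 = 1.77 → q = 13.3×3.9×1.77 = 91.81 ft³/s
Panel 2-3: Δb = 7.8 ft, d̄ = (6.04+6.37)/2 = 6.205, v̄ = (2.27+2.76)/2 = 2.515 → q = 7.8×6.205×2.515 = 121.7 ft³/s
Panel 3-4: Δb = 7.2 ft, d̄ = (6.37+3.05)/2 = 4.71, v̄ = (2.76+1.61)/2 = 2.185 → q = 7.2×4.71×2.185 = 74.10 ft³/s
Panel 4-5: Δb = 3.8 ft, d̄ = (3.05+1.11)/2 = 2.08, v̄ = (1.61+1.24)/2 = 1.425 → q = 3.8×2.08×1.425 = 11.26 ft³/s
Q = Σ q = 298.9 ft³/s

299 ft³/s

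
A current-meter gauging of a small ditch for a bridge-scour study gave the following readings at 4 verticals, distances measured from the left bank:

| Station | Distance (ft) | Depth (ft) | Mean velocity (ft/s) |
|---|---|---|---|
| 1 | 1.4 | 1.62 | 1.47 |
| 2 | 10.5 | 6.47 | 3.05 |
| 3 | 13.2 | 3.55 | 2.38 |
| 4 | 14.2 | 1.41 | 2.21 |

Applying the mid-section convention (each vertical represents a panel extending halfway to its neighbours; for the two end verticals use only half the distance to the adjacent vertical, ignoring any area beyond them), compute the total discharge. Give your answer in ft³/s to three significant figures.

w_1 = (10.5 − 1.4)/2 = 4.55 ft; q_1 = 1.47 × 1.62 × 4.55 = 10.84 ft³/s
w_2 = (13.2 − 1.4)/2 = 5.9 ft; q_2 = 3.05 × 6.47 × 5.9 = 116.4 ft³/s
w_3 = (14.2 − 10.5)/2 = 1.85 ft; q_3 = 2.38 × 3.55 × 1.85 = 15.63 ft³/s
w_4 = (14.2 − 13.2)/2 = 0.5 ft; q_4 = 2.21 × 1.41 × 0.5 = 1.558 ft³/s
Q = Σ qᵢ = 144.5 ft³/s

144 ft³/s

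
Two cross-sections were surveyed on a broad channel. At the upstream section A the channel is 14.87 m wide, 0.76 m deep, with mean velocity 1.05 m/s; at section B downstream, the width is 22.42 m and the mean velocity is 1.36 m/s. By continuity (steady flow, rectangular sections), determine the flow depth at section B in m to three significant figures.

Q = A₁V₁ = (14.87×0.76) × 1.05 = 11.87 m³/s
d₂ = Q/(b₂ V₂) = 11.87/(22.42×1.36) = 0.3892 m

0.389 m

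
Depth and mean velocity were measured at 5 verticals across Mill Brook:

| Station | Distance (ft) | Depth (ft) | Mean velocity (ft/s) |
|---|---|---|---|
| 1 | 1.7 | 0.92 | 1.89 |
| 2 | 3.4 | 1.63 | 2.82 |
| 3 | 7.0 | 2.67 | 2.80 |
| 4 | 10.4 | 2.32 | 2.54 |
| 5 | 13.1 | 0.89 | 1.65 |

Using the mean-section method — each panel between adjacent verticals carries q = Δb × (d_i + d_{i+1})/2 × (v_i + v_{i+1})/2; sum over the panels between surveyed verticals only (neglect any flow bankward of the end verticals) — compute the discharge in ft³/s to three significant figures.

Panel 1-2: Δb = 1.7 ft, d̄ = (0.92+1.63)/2 = 1.275, v̄ = (1.89+2.82)/2 = 2.355 → q = 1.7×1.275×2.355 = 5.104 ft³/s
Panel 2-3: Δb = 3.6 ft, d̄ = (1.63+2.67)/2 = 2.15, v̄ = (2.82+2.80)/2 = 2.81 → q = 3.6×2.15×2.81 = 21.75 ft³/s
Panel 3-4: Δb = 3.4 ft, d̄ = (2.67+2.32)/2 = 2.495, v̄ = (2.80+2.54)/2 = 2.67 → q = 3.4×2.495×2.67 = 22.65 ft³/s
Panel 4-5: Δb = 2.7 ft, d̄ = (2.32+0.89)/2 = 1.605, v̄ = (2.54+1.65)/2 = 2.095 → q = 2.7×1.605×2.095 = 9.079 ft³/s
Q = Σ q = 58.58 ft³/s

58.6 ft³/s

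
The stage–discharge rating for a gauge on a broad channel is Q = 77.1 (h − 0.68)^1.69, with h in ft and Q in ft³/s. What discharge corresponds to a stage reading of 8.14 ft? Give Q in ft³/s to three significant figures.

Q = 77.1 × (8.14 − 0.68)^1.69 = 77.1 × 7.46^1.69 = 2301 ft³/s

2300 ft³/s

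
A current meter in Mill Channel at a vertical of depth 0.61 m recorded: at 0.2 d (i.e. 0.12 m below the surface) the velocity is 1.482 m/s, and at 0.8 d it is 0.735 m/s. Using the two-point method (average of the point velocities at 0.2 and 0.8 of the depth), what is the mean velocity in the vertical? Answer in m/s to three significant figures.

v̄ = (1.482 + 0.735) / 2 = 1.109 m/s

1.11 m/s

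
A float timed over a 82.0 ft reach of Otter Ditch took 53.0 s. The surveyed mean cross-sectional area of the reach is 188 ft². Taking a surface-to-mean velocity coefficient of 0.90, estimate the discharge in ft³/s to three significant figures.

262 ft³/s

v_surface = L / t̄ = 82.0 / 53 = 1.547 ft/s
v_mean = 0.90 × 1.547 = 1.392 ft/s
Q = A × v_mean = 188 × 1.392 = 261.8 ft³/s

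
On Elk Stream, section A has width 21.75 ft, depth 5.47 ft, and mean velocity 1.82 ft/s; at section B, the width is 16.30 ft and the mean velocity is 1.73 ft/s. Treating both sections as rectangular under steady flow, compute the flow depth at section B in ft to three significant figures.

7.68 ft

Q = A₁V₁ = (21.75×5.47) × 1.82 = 216.5 ft³/s
d₂ = Q/(b₂ V₂) = 216.5/(16.30×1.73) = 7.679 ft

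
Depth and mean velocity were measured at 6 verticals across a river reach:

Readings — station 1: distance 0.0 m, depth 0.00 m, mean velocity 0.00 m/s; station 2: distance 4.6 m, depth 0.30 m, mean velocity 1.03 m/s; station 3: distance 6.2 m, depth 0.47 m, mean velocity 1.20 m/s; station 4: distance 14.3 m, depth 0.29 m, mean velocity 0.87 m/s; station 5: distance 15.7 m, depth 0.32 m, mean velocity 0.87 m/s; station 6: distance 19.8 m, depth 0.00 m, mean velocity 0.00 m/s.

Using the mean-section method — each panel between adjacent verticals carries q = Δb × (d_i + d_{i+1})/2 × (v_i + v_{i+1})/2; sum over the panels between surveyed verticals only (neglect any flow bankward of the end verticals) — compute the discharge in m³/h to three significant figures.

Panel 1-2: Δb = 4.6 m, d̄ = (0.00+0.30)/2 = 0.15, v̄ = (0.00+1.03)/2 = 0.515 → q = 4.6×0.15×0.515 = 0.3554 m³/s
Panel 2-3: Δb = 1.6 m, d̄ = (0.30+0.47)/2 = 0.385, v̄ = (1.03+1.20)/2 = 1.115 → q = 1.6×0.385×1.115 = 0.6868 m³/s
Panel 3-4: Δb = 8.1 m, d̄ = (0.47+0.29)/2 = 0.38, v̄ = (1.20+0.87)/2 = 1.035 → q = 8.1×0.38×1.035 = 3.186 m³/s
Panel 4-5: Δb = 1.4 m, d̄ = (0.29+0.32)/2 = 0.305, v̄ = (0.87+0.87)/2 = 0.87 → q = 1.4×0.305×0.87 = 0.3715 m³/s
Panel 5-6: Δb = 4.1 m, d̄ = (0.32+0.00)/2 = 0.16, v̄ = (0.87+0.00)/2 = 0.435 → q = 4.1×0.16×0.435 = 0.2854 m³/s
Q = Σ q = 4.885 m³/s
= 4.885 × 3600 = 17590 m³/h

17600 m³/h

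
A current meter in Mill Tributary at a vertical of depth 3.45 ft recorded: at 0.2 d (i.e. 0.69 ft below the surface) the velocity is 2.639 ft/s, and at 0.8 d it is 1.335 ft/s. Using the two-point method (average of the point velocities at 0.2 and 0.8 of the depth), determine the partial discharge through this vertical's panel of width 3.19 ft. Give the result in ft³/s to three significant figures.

v̄ = (2.639 + 1.335) / 2 = 1.987 ft/s
q = v̄ × d × w = 1.987 × 3.45 × 3.19 = 21.87 ft³/s

21.9 ft³/s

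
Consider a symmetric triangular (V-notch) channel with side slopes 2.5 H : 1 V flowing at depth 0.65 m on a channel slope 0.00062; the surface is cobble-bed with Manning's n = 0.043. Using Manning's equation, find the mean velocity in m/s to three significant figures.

A = z·y² = 2.5×0.65² = 1.056 m²
P = 2y√(1+z²) = 2×0.65×√(1+2.5²) = 3.500 m
R = A/P = 1.056/3.500 = 0.3018 m
Q = (1/n)·A·R^(2/3)·S^(1/2) = (1/0.043) × 1.056 × 0.3018^(2/3) × 0.00062^(1/2) = 0.2752 m³/s
V = Q/A = 0.2752/1.056 = 0.2605 m/s

0.261 m/s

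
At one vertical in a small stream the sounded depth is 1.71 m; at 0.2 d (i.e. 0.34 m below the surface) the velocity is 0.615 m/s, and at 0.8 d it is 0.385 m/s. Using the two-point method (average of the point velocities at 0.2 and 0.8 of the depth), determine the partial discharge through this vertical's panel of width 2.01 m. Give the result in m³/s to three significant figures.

1.72 m³/s

v̄ = (0.615 + 0.385) / 2 = 0.5000 m/s
q = v̄ × d × w = 0.5000 × 1.71 × 2.01 = 1.719 m³/s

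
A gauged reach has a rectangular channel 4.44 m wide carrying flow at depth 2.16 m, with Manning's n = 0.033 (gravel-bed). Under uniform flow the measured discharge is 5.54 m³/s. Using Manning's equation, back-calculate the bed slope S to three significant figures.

0.000322

A = b·y = 4.44 × 2.16 = 9.590 m²
P = b + 2y = 4.44 + 2×2.16 = 8.760 m
R = A/P = 9.590/8.760 = 1.095 m
S = (Q·n / (1·A·R^(2/3)))² = (5.54×0.033 / (1×9.590×1.062))² = 0.0003221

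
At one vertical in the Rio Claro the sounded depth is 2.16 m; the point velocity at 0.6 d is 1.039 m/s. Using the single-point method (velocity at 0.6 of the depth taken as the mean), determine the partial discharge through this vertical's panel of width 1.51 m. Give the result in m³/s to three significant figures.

v̄ = v₀.₆ = 1.039 m/s
q = v̄ × d × w = 1.039 × 2.16 × 1.51 = 3.389 m³/s

3.39 m³/s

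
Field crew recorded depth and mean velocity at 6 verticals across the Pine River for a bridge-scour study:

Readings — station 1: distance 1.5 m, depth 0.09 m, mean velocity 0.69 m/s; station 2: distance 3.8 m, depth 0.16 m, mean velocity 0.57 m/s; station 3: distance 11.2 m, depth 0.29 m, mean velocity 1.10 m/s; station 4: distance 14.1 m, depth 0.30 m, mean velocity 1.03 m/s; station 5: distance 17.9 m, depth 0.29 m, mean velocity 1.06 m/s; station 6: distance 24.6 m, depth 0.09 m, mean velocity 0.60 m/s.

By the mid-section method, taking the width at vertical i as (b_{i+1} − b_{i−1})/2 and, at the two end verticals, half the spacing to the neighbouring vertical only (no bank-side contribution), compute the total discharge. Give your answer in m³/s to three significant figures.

4.99 m³/s

w_1 = (3.8 − 1.5)/2 = 1.15 m; q_1 = 0.69 × 0.09 × 1.15 = 0.07142 m³/s
w_2 = (11.2 − 1.5)/2 = 4.85 m; q_2 = 0.57 × 0.16 × 4.85 = 0.4423 m³/s
w_3 = (14.1 − 3.8)/2 = 5.15 m; q_3 = 1.10 × 0.29 × 5.15 = 1.643 m³/s
w_4 = (17.9 − 11.2)/2 = 3.35 m; q_4 = 1.03 × 0.30 × 3.35 = 1.035 m³/s
w_5 = (24.6 − 14.1)/2 = 5.25 m; q_5 = 1.06 × 0.29 × 5.25 = 1.614 m³/s
w_6 = (24.6 − 17.9)/2 = 3.35 m; q_6 = 0.60 × 0.09 × 3.35 = 0.1809 m³/s
Q = Σ qᵢ = 4.986 m³/s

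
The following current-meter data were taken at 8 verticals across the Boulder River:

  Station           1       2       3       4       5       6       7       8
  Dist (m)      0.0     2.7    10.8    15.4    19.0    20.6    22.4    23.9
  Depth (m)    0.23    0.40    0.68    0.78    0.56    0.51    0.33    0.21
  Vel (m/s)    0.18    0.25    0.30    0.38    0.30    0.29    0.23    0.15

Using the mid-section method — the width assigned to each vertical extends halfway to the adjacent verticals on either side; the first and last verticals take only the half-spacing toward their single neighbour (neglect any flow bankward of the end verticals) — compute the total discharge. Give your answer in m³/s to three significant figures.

3.94 m³/s

w_1 = (2.7 − 0.0)/2 = 1.35 m; q_1 = 0.18 × 0.23 × 1.35 = 0.05589 m³/s
w_2 = (10.8 − 0.0)/2 = 5.4 m; q_2 = 0.25 × 0.40 × 5.4 = 0.5400 m³/s
w_3 = (15.4 − 2.7)/2 = 6.35 m; q_3 = 0.30 × 0.68 × 6.35 = 1.295 m³/s
w_4 = (19.0 − 10.8)/2 = 4.1 m; q_4 = 0.38 × 0.78 × 4.1 = 1.215 m³/s
w_5 = (20.6 − 15.4)/2 = 2.6 m; q_5 = 0.30 × 0.56 × 2.6 = 0.4368 m³/s
w_6 = (22.4 − 19.0)/2 = 1.7 m; q_6 = 0.29 × 0.51 × 1.7 = 0.2514 m³/s
w_7 = (23.9 − 20.6)/2 = 1.65 m; q_7 = 0.23 × 0.33 × 1.65 = 0.1252 m³/s
w_8 = (23.9 − 22.4)/2 = 0.75 m; q_8 = 0.15 × 0.21 × 0.75 = 0.02363 m³/s
Q = Σ qᵢ = 3.944 m³/s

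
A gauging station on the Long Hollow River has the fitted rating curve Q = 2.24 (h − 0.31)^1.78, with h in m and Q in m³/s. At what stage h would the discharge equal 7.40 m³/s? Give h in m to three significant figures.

2.27 m

h − h₀ = (Q/C)^(1/b) = (7.40/2.24)^(1/1.78) = 1.957 m
h = 0.31 + 1.957 = 2.267 m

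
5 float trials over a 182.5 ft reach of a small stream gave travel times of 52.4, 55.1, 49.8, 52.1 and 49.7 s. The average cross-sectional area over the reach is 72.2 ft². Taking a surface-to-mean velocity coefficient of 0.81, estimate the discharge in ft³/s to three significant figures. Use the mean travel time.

206 ft³/s

t̄ = (52.4 + 55.1 + 49.8 + 52.1 + 49.7) / 5 = 51.82 s
v_surface = L / t̄ = 182.5 / 51.82 = 3.522 ft/s
v_mean = 0.81 × 3.522 = 2.853 ft/s
Q = A × v_mean = 72.2 × 2.853 = 206.0 ft³/s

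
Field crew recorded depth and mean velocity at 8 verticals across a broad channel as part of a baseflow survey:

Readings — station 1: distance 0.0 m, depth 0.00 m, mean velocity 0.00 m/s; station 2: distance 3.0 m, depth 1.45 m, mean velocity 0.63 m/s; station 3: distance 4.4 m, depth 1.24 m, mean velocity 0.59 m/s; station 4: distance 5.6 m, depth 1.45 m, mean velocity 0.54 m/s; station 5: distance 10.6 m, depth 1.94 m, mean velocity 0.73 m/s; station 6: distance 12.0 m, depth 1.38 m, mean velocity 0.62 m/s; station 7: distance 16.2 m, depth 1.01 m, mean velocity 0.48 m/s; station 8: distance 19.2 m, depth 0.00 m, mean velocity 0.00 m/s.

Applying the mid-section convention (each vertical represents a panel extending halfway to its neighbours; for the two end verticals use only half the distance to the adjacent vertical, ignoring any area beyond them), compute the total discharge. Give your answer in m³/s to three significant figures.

w_2 = (4.4 − 0.0)/2 = 2.2 m; q_2 = 0.63 × 1.45 × 2.2 = 2.010 m³/s
w_3 = (5.6 − 3.0)/2 = 1.3 m; q_3 = 0.59 × 1.24 × 1.3 = 0.9511 m³/s
w_4 = (10.6 − 4.4)/2 = 3.1 m; q_4 = 0.54 × 1.45 × 3.1 = 2.427 m³/s
w_5 = (12.0 − 5.6)/2 = 3.2 m; q_5 = 0.73 × 1.94 × 3.2 = 4.532 m³/s
w_6 = (16.2 − 10.6)/2 = 2.8 m; q_6 = 0.62 × 1.38 × 2.8 = 2.396 m³/s
w_7 = (19.2 − 12.0)/2 = 3.6 m; q_7 = 0.48 × 1.01 × 3.6 = 1.745 m³/s
Stations 1, 8 contribute zero (depth or velocity is 0).
Q = Σ qᵢ = 14.06 m³/s

14.1 m³/s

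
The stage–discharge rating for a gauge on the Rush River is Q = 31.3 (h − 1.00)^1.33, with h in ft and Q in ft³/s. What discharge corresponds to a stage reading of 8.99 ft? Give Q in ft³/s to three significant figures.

497 ft³/s

Q = 31.3 × (8.99 − 1.00)^1.33 = 31.3 × 7.99^1.33 = 496.5 ft³/s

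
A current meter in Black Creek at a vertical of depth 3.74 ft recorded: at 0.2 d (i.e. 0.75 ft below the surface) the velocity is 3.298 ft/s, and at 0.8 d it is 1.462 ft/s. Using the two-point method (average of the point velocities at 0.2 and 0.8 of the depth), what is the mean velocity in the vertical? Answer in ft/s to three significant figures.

v̄ = (3.298 + 1.462) / 2 = 2.380 ft/s

2.38 ft/s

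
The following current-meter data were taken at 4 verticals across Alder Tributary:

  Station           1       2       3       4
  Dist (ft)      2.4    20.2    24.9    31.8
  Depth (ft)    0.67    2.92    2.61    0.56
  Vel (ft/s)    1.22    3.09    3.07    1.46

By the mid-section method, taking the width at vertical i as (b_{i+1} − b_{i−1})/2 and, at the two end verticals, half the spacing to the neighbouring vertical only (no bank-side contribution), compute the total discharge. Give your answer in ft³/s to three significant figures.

w_1 = (20.2 − 2.4)/2 = 8.9 ft; q_1 = 1.22 × 0.67 × 8.9 = 7.275 ft³/s
w_2 = (24.9 − 2.4)/2 = 11.25 ft; q_2 = 3.09 × 2.92 × 11.25 = 101.5 ft³/s
w_3 = (31.8 − 20.2)/2 = 5.8 ft; q_3 = 3.07 × 2.61 × 5.8 = 46.47 ft³/s
w_4 = (31.8 − 24.9)/2 = 3.45 ft; q_4 = 1.46 × 0.56 × 3.45 = 2.821 ft³/s
Q = Σ qᵢ = 158.1 ft³/s

158 ft³/s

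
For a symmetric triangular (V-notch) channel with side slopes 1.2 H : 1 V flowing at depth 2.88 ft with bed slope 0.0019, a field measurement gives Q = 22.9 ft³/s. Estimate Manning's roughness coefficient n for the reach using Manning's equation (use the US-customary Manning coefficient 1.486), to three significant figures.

A = z·y² = 1.2×2.88² = 9.953 ft²
P = 2y√(1+z²) = 2×2.88×√(1+1.2²) = 8.997 ft
R = A/P = 9.953/8.997 = 1.106 ft
n = (1.486/Q)·A·R^(2/3)·S^(1/2) = (1.486/22.9) × 9.953 × 1.070 × 0.04359 = 0.03011

0.0301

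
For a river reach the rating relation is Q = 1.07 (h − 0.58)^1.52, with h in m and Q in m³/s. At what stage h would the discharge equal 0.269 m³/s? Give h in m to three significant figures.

h − h₀ = (Q/C)^(1/b) = (0.269/1.07)^(1/1.52) = 0.4032 m
h = 0.58 + 0.4032 = 0.9832 m

0.983 m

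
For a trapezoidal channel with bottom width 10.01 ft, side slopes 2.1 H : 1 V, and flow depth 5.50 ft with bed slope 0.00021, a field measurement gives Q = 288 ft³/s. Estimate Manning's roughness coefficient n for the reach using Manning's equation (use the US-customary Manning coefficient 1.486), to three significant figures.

0.0198

A = (b + z·y)·y = (10.01 + 2.1×5.50)×5.50 = 118.6 ft²
P = b + 2y√(1+z²) = 10.01 + 2×5.50×√(1+2.1²) = 35.60 ft
R = A/P = 118.6/35.60 = 3.331 ft
n = (1.486/Q)·A·R^(2/3)·S^(1/2) = (1.486/288) × 118.6 × 2.231 × 0.01449 = 0.01978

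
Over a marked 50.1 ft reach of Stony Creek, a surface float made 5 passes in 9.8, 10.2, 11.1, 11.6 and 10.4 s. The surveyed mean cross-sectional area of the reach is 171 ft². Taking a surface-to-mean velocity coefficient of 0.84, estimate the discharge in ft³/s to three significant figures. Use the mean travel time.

678 ft³/s

t̄ = (9.8 + 10.2 + 11.1 + 11.6 + 10.4) / 5 = 10.62 s
v_surface = L / t̄ = 50.1 / 10.62 = 4.718 ft/s
v_mean = 0.84 × 4.718 = 3.963 ft/s
Q = A × v_mean = 171 × 3.963 = 677.6 ft³/s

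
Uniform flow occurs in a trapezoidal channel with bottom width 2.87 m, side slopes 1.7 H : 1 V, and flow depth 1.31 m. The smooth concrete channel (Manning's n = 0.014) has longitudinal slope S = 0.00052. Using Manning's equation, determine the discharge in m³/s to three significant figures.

9.61 m³/s

A = (b + z·y)·y = (2.87 + 1.7×1.31)×1.31 = 6.677 m²
P = b + 2y√(1+z²) = 2.87 + 2×1.31×√(1+1.7²) = 8.037 m
R = A/P = 6.677/8.037 = 0.8307 m
Q = (1/n)·A·R^(2/3)·S^(1/2) = (1/0.014) × 6.677 × 0.8307^(2/3) × 0.00052^(1/2) = 9.611 m³/s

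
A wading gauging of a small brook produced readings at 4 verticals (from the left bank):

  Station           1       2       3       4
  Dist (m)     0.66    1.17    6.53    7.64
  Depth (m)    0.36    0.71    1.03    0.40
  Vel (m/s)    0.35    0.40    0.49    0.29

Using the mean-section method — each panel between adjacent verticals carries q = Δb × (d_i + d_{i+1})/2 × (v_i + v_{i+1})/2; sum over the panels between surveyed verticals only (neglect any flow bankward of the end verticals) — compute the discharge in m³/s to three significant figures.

Panel 1-2: Δb = 0.51 m, d̄ = (0.36+0.71)/2 = 0.535, v̄ = (0.35+0.40)/2 = 0.375 → q = 0.51×0.535×0.375 = 0.1023 m³/s
Panel 2-3: Δb = 5.36 m, d̄ = (0.71+1.03)/2 = 0.87, v̄ = (0.40+0.49)/2 = 0.445 → q = 5.36×0.87×0.445 = 2.075 m³/s
Panel 3-4: Δb = 1.11 m, d̄ = (1.03+0.40)/2 = 0.715, v̄ = (0.49+0.29)/2 = 0.39 → q = 1.11×0.715×0.39 = 0.3095 m³/s
Q = Σ q = 2.487 m³/s

2.49 m³/s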